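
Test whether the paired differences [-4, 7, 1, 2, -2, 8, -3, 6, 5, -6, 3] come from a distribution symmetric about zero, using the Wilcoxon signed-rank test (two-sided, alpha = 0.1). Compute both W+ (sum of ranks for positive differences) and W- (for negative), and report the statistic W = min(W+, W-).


Step 1: Drop any zero differences (none here) and take |d_i|.
|d| = [4, 7, 1, 2, 2, 8, 3, 6, 5, 6, 3]
Step 2: Midrank |d_i| (ties get averaged ranks).
ranks: |4|->6, |7|->10, |1|->1, |2|->2.5, |2|->2.5, |8|->11, |3|->4.5, |6|->8.5, |5|->7, |6|->8.5, |3|->4.5
Step 3: Attach original signs; sum ranks with positive sign and with negative sign.
W+ = 10 + 1 + 2.5 + 11 + 8.5 + 7 + 4.5 = 44.5
W- = 6 + 2.5 + 4.5 + 8.5 = 21.5
(Check: W+ + W- = 66 should equal n(n+1)/2 = 66.)
Step 4: Test statistic W = min(W+, W-) = 21.5.
Step 5: Ties in |d|, so use the tie-corrected normal approximation.
        E[W] = n(n+1)/4 = 11*12/4 = 33.
        Tie groups: |d|=2 (t=2), |d|=3 (t=2), |d|=6 (t=2); sum(t^3 - t) = 18.
        Var[W] = n(n+1)(2n+1)/24 - sum(t^3-t)/48 = 3036/24 - 18/48 = 126.125.
        z = (W - E[W]) / sqrt(Var[W]) = (21.5 - 33) / 11.2305 = -1.0240.
        Two-sided p = 2*Phi(z) = 0.305838.
Step 6: alpha = 0.1. fail to reject H0.

W+ = 44.5, W- = 21.5, W = min = 21.5, p = 0.305838, fail to reject H0.


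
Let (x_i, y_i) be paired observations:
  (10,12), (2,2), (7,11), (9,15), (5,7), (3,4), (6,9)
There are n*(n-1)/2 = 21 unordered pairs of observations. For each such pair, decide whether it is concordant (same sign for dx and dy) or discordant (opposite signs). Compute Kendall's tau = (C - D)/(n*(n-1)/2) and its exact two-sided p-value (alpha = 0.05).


Step 1: Enumerate the 21 unordered pairs (i,j) with i<j and classify each by sign(x_j-x_i) * sign(y_j-y_i).
  (1,2):dx=-8,dy=-10->C; (1,3):dx=-3,dy=-1->C; (1,4):dx=-1,dy=+3->D; (1,5):dx=-5,dy=-5->C
  (1,6):dx=-7,dy=-8->C; (1,7):dx=-4,dy=-3->C; (2,3):dx=+5,dy=+9->C; (2,4):dx=+7,dy=+13->C
  (2,5):dx=+3,dy=+5->C; (2,6):dx=+1,dy=+2->C; (2,7):dx=+4,dy=+7->C; (3,4):dx=+2,dy=+4->C
  (3,5):dx=-2,dy=-4->C; (3,6):dx=-4,dy=-7->C; (3,7):dx=-1,dy=-2->C; (4,5):dx=-4,dy=-8->C
  (4,6):dx=-6,dy=-11->C; (4,7):dx=-3,dy=-6->C; (5,6):dx=-2,dy=-3->C; (5,7):dx=+1,dy=+2->C
  (6,7):dx=+3,dy=+5->C
Step 2: C = 20, D = 1, total pairs = 21.
Step 3: tau = (C - D)/(n(n-1)/2) = (20 - 1)/21 = 0.904762.
Step 4: Exact two-sided p-value (enumerate n! = 5040 permutations of y under H0): p = 0.002778.
Step 5: alpha = 0.05. reject H0.

tau_b = 0.9048 (C=20, D=1), p = 0.002778, reject H0.


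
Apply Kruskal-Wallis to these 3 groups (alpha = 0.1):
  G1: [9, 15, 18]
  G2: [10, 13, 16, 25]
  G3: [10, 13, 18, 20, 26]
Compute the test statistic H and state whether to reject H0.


Step 1: Combine all N = 12 observations and assign midranks.
sorted (value, group, rank): (9,G1,1), (10,G2,2.5), (10,G3,2.5), (13,G2,4.5), (13,G3,4.5), (15,G1,6), (16,G2,7), (18,G1,8.5), (18,G3,8.5), (20,G3,10), (25,G2,11), (26,G3,12)
Step 2: Sum ranks within each group.
R_1 = 15.5 (n_1 = 3)
R_2 = 25 (n_2 = 4)
R_3 = 37.5 (n_3 = 5)
Step 3: H = 12/(N(N+1)) * sum(R_i^2/n_i) - 3(N+1)
     = 12/(12*13) * (15.5^2/3 + 25^2/4 + 37.5^2/5) - 3*13
     = 0.076923 * 517.583 - 39
     = 0.814103.
Step 4: Ties present; correction factor C = 1 - 18/(12^3 - 12) = 0.989510. Corrected H = 0.814103 / 0.989510 = 0.822733.
Step 5: Under H0, H ~ chi^2(2); p-value = 0.662744.
Step 6: alpha = 0.1. fail to reject H0.

H = 0.8227, df = 2, p = 0.662744, fail to reject H0.


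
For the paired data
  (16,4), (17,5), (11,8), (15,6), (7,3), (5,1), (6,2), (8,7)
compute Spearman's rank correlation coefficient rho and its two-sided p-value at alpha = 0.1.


Step 1: Rank x and y separately (midranks; no ties here).
rank(x): 16->7, 17->8, 11->5, 15->6, 7->3, 5->1, 6->2, 8->4
rank(y): 4->4, 5->5, 8->8, 6->6, 3->3, 1->1, 2->2, 7->7
Step 2: d_i = R_x(i) - R_y(i); compute d_i^2.
  (7-4)^2=9, (8-5)^2=9, (5-8)^2=9, (6-6)^2=0, (3-3)^2=0, (1-1)^2=0, (2-2)^2=0, (4-7)^2=9
sum(d^2) = 36.
Step 3: rho = 1 - 6*36 / (8*(8^2 - 1)) = 1 - 216/504 = 0.571429.
Step 4: Under H0, t = rho * sqrt((n-2)/(1-rho^2)) = 1.7056 ~ t(6).
Step 5: Two-sided p-value from the t-distribution with 6 df = 0.138960.
Step 6: alpha = 0.1. fail to reject H0.

rho = 0.5714, p = 0.138960, fail to reject H0 at alpha = 0.1.


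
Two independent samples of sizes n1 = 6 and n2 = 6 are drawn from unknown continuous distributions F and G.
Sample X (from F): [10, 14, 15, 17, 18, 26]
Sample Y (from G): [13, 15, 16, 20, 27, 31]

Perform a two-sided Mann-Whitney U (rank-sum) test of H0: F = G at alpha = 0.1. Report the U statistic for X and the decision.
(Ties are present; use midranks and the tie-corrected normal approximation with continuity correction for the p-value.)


Step 1: Combine and sort all 12 observations; assign midranks.
sorted (value, group): (10,X), (13,Y), (14,X), (15,X), (15,Y), (16,Y), (17,X), (18,X), (20,Y), (26,X), (27,Y), (31,Y)
ranks: 10->1, 13->2, 14->3, 15->4.5, 15->4.5, 16->6, 17->7, 18->8, 20->9, 26->10, 27->11, 31->12
Step 2: Rank sum for X: R1 = 1 + 3 + 4.5 + 7 + 8 + 10 = 33.5.
Step 3: U_X = R1 - n1(n1+1)/2 = 33.5 - 6*7/2 = 33.5 - 21 = 12.5.
       U_Y = n1*n2 - U_X = 36 - 12.5 = 23.5.
Step 4: Ties are present, so use the tie-corrected normal approximation (with continuity correction) for the p-value.
Step 5: p-value = 0.422527; compare to alpha = 0.1. fail to reject H0.

U_X = 12.5, p = 0.422527, fail to reject H0 at alpha = 0.1.


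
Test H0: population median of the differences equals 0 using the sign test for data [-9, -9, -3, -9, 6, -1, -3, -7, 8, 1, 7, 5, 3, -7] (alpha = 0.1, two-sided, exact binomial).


Step 1: Discard zero differences. Original n = 14; n_eff = number of nonzero differences = 14.
Nonzero differences (with sign): -9, -9, -3, -9, +6, -1, -3, -7, +8, +1, +7, +5, +3, -7
Step 2: Count signs: positive = 6, negative = 8.
Step 3: Under H0: P(positive) = 0.5, so the number of positives S ~ Bin(14, 0.5).
Step 4: Two-sided exact p-value = sum of Bin(14,0.5) probabilities at or below the observed probability = 0.790527.
Step 5: alpha = 0.1. fail to reject H0.

n_eff = 14, pos = 6, neg = 8, p = 0.790527, fail to reject H0.


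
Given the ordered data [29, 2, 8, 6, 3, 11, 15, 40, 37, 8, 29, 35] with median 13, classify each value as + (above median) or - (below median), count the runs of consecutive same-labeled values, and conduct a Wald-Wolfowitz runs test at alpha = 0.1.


Step 1: Compute median = 13; label A = above, B = below.
Labels in order: ABBBBBAAABAA  (n_A = 6, n_B = 6)
Step 2: Count runs R = 5.
Step 3: Under H0 (random ordering), E[R] = 2*n_A*n_B/(n_A+n_B) + 1 = 2*6*6/12 + 1 = 7.0000.
        Var[R] = 2*n_A*n_B*(2*n_A*n_B - n_A - n_B) / ((n_A+n_B)^2 * (n_A+n_B-1)) = 4320/1584 = 2.7273.
        SD[R] = 1.6514.
Step 4: Continuity-corrected z = (R + 0.5 - E[R]) / SD[R] = (5 + 0.5 - 7.0000) / 1.6514 = -0.9083.
Step 5: Two-sided p-value via normal approximation = 2*(1 - Phi(|z|)) = 0.363722.
Step 6: alpha = 0.1. fail to reject H0.

R = 5, z = -0.9083, p = 0.363722, fail to reject H0.


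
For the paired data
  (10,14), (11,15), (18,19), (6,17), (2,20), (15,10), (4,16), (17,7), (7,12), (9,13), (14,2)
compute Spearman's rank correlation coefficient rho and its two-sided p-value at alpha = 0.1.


Step 1: Rank x and y separately (midranks; no ties here).
rank(x): 10->6, 11->7, 18->11, 6->3, 2->1, 15->9, 4->2, 17->10, 7->4, 9->5, 14->8
rank(y): 14->6, 15->7, 19->10, 17->9, 20->11, 10->3, 16->8, 7->2, 12->4, 13->5, 2->1
Step 2: d_i = R_x(i) - R_y(i); compute d_i^2.
  (6-6)^2=0, (7-7)^2=0, (11-10)^2=1, (3-9)^2=36, (1-11)^2=100, (9-3)^2=36, (2-8)^2=36, (10-2)^2=64, (4-4)^2=0, (5-5)^2=0, (8-1)^2=49
sum(d^2) = 322.
Step 3: rho = 1 - 6*322 / (11*(11^2 - 1)) = 1 - 1932/1320 = -0.463636.
Step 4: Under H0, t = rho * sqrt((n-2)/(1-rho^2)) = -1.5698 ~ t(9).
Step 5: Two-sided p-value from the t-distribution with 9 df = 0.150901.
Step 6: alpha = 0.1. fail to reject H0.

rho = -0.4636, p = 0.150901, fail to reject H0 at alpha = 0.1.


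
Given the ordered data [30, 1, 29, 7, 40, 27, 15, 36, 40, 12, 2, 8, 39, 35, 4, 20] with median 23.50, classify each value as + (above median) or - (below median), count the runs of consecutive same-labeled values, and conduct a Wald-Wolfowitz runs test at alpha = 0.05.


Step 1: Compute median = 23.50; label A = above, B = below.
Labels in order: ABABAABAABBBAABB  (n_A = 8, n_B = 8)
Step 2: Count runs R = 10.
Step 3: Under H0 (random ordering), E[R] = 2*n_A*n_B/(n_A+n_B) + 1 = 2*8*8/16 + 1 = 9.0000.
        Var[R] = 2*n_A*n_B*(2*n_A*n_B - n_A - n_B) / ((n_A+n_B)^2 * (n_A+n_B-1)) = 14336/3840 = 3.7333.
        SD[R] = 1.9322.
Step 4: Continuity-corrected z = (R - 0.5 - E[R]) / SD[R] = (10 - 0.5 - 9.0000) / 1.9322 = 0.2588.
Step 5: Two-sided p-value via normal approximation = 2*(1 - Phi(|z|)) = 0.795809.
Step 6: alpha = 0.05. fail to reject H0.

R = 10, z = 0.2588, p = 0.795809, fail to reject H0.


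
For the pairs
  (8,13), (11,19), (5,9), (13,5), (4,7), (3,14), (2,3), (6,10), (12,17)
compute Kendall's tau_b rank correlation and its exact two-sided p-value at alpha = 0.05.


Step 1: Enumerate the 36 unordered pairs (i,j) with i<j and classify each by sign(x_j-x_i) * sign(y_j-y_i).
  (1,2):dx=+3,dy=+6->C; (1,3):dx=-3,dy=-4->C; (1,4):dx=+5,dy=-8->D; (1,5):dx=-4,dy=-6->C
  (1,6):dx=-5,dy=+1->D; (1,7):dx=-6,dy=-10->C; (1,8):dx=-2,dy=-3->C; (1,9):dx=+4,dy=+4->C
  (2,3):dx=-6,dy=-10->C; (2,4):dx=+2,dy=-14->D; (2,5):dx=-7,dy=-12->C; (2,6):dx=-8,dy=-5->C
  (2,7):dx=-9,dy=-16->C; (2,8):dx=-5,dy=-9->C; (2,9):dx=+1,dy=-2->D; (3,4):dx=+8,dy=-4->D
  (3,5):dx=-1,dy=-2->C; (3,6):dx=-2,dy=+5->D; (3,7):dx=-3,dy=-6->C; (3,8):dx=+1,dy=+1->C
  (3,9):dx=+7,dy=+8->C; (4,5):dx=-9,dy=+2->D; (4,6):dx=-10,dy=+9->D; (4,7):dx=-11,dy=-2->C
  (4,8):dx=-7,dy=+5->D; (4,9):dx=-1,dy=+12->D; (5,6):dx=-1,dy=+7->D; (5,7):dx=-2,dy=-4->C
  (5,8):dx=+2,dy=+3->C; (5,9):dx=+8,dy=+10->C; (6,7):dx=-1,dy=-11->C; (6,8):dx=+3,dy=-4->D
  (6,9):dx=+9,dy=+3->C; (7,8):dx=+4,dy=+7->C; (7,9):dx=+10,dy=+14->C; (8,9):dx=+6,dy=+7->C
Step 2: C = 24, D = 12, total pairs = 36.
Step 3: tau = (C - D)/(n(n-1)/2) = (24 - 12)/36 = 0.333333.
Step 4: Exact two-sided p-value (enumerate n! = 362880 permutations of y under H0): p = 0.259518.
Step 5: alpha = 0.05. fail to reject H0.

tau_b = 0.3333 (C=24, D=12), p = 0.259518, fail to reject H0.


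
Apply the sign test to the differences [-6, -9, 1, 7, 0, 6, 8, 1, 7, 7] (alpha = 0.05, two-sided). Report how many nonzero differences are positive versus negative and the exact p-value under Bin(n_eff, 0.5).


Step 1: Discard zero differences. Original n = 10; n_eff = number of nonzero differences = 9.
Nonzero differences (with sign): -6, -9, +1, +7, +6, +8, +1, +7, +7
Step 2: Count signs: positive = 7, negative = 2.
Step 3: Under H0: P(positive) = 0.5, so the number of positives S ~ Bin(9, 0.5).
Step 4: Two-sided exact p-value = sum of Bin(9,0.5) probabilities at or below the observed probability = 0.179688.
Step 5: alpha = 0.05. fail to reject H0.

n_eff = 9, pos = 7, neg = 2, p = 0.179688, fail to reject H0.


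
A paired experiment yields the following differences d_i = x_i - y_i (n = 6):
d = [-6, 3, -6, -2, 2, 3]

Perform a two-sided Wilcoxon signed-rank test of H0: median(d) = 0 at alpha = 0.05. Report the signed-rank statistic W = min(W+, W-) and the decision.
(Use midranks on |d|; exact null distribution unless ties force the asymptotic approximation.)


Step 1: Drop any zero differences (none here) and take |d_i|.
|d| = [6, 3, 6, 2, 2, 3]
Step 2: Midrank |d_i| (ties get averaged ranks).
ranks: |6|->5.5, |3|->3.5, |6|->5.5, |2|->1.5, |2|->1.5, |3|->3.5
Step 3: Attach original signs; sum ranks with positive sign and with negative sign.
W+ = 3.5 + 1.5 + 3.5 = 8.5
W- = 5.5 + 5.5 + 1.5 = 12.5
(Check: W+ + W- = 21 should equal n(n+1)/2 = 21.)
Step 4: Test statistic W = min(W+, W-) = 8.5.
Step 5: Ties in |d|, so use the tie-corrected normal approximation.
        E[W] = n(n+1)/4 = 6*7/4 = 10.5.
        Tie groups: |d|=2 (t=2), |d|=3 (t=2), |d|=6 (t=2); sum(t^3 - t) = 18.
        Var[W] = n(n+1)(2n+1)/24 - sum(t^3-t)/48 = 546/24 - 18/48 = 22.375.
        z = (W - E[W]) / sqrt(Var[W]) = (8.5 - 10.5) / 4.7302 = -0.4228.
        Two-sided p = 2*Phi(z) = 0.672432.
Step 6: alpha = 0.05. fail to reject H0.

W+ = 8.5, W- = 12.5, W = min = 8.5, p = 0.672432, fail to reject H0.


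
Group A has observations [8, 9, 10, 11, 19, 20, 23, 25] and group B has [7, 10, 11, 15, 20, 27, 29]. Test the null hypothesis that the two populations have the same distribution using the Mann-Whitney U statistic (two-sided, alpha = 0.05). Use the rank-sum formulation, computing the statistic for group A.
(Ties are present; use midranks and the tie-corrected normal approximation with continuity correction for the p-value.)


Step 1: Combine and sort all 15 observations; assign midranks.
sorted (value, group): (7,Y), (8,X), (9,X), (10,X), (10,Y), (11,X), (11,Y), (15,Y), (19,X), (20,X), (20,Y), (23,X), (25,X), (27,Y), (29,Y)
ranks: 7->1, 8->2, 9->3, 10->4.5, 10->4.5, 11->6.5, 11->6.5, 15->8, 19->9, 20->10.5, 20->10.5, 23->12, 25->13, 27->14, 29->15
Step 2: Rank sum for X: R1 = 2 + 3 + 4.5 + 6.5 + 9 + 10.5 + 12 + 13 = 60.5.
Step 3: U_X = R1 - n1(n1+1)/2 = 60.5 - 8*9/2 = 60.5 - 36 = 24.5.
       U_Y = n1*n2 - U_X = 56 - 24.5 = 31.5.
Step 4: Ties are present, so use the tie-corrected normal approximation (with continuity correction) for the p-value.
Step 5: p-value = 0.727753; compare to alpha = 0.05. fail to reject H0.

U_X = 24.5, p = 0.727753, fail to reject H0 at alpha = 0.05.


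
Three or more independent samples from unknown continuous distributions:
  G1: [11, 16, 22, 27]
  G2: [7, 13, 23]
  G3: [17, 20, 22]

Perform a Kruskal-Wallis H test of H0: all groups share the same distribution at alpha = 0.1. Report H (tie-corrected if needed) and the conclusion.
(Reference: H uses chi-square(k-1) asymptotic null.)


Step 1: Combine all N = 10 observations and assign midranks.
sorted (value, group, rank): (7,G2,1), (11,G1,2), (13,G2,3), (16,G1,4), (17,G3,5), (20,G3,6), (22,G1,7.5), (22,G3,7.5), (23,G2,9), (27,G1,10)
Step 2: Sum ranks within each group.
R_1 = 23.5 (n_1 = 4)
R_2 = 13 (n_2 = 3)
R_3 = 18.5 (n_3 = 3)
Step 3: H = 12/(N(N+1)) * sum(R_i^2/n_i) - 3(N+1)
     = 12/(10*11) * (23.5^2/4 + 13^2/3 + 18.5^2/3) - 3*11
     = 0.109091 * 308.479 - 33
     = 0.652273.
Step 4: Ties present; correction factor C = 1 - 6/(10^3 - 10) = 0.993939. Corrected H = 0.652273 / 0.993939 = 0.656250.
Step 5: Under H0, H ~ chi^2(2); p-value = 0.720273.
Step 6: alpha = 0.1. fail to reject H0.

H = 0.6563, df = 2, p = 0.720273, fail to reject H0.


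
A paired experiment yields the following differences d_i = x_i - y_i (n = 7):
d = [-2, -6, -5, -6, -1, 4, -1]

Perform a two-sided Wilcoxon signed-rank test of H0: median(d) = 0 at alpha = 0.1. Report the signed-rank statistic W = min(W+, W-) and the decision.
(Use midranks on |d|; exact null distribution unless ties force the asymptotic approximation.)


Step 1: Drop any zero differences (none here) and take |d_i|.
|d| = [2, 6, 5, 6, 1, 4, 1]
Step 2: Midrank |d_i| (ties get averaged ranks).
ranks: |2|->3, |6|->6.5, |5|->5, |6|->6.5, |1|->1.5, |4|->4, |1|->1.5
Step 3: Attach original signs; sum ranks with positive sign and with negative sign.
W+ = 4 = 4
W- = 3 + 6.5 + 5 + 6.5 + 1.5 + 1.5 = 24
(Check: W+ + W- = 28 should equal n(n+1)/2 = 28.)
Step 4: Test statistic W = min(W+, W-) = 4.
Step 5: Ties in |d|, so use the tie-corrected normal approximation.
        E[W] = n(n+1)/4 = 7*8/4 = 14.
        Tie groups: |d|=1 (t=2), |d|=6 (t=2); sum(t^3 - t) = 12.
        Var[W] = n(n+1)(2n+1)/24 - sum(t^3-t)/48 = 840/24 - 12/48 = 34.75.
        z = (W - E[W]) / sqrt(Var[W]) = (4 - 14) / 5.8949 = -1.6964.
        Two-sided p = 2*Phi(z) = 0.089814.
Step 6: alpha = 0.1. reject H0.

W+ = 4, W- = 24, W = min = 4, p = 0.089814, reject H0.


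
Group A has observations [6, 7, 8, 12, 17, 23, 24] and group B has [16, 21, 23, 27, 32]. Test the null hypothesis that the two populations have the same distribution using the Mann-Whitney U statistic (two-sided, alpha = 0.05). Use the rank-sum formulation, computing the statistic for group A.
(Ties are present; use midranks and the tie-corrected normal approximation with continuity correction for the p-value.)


Step 1: Combine and sort all 12 observations; assign midranks.
sorted (value, group): (6,X), (7,X), (8,X), (12,X), (16,Y), (17,X), (21,Y), (23,X), (23,Y), (24,X), (27,Y), (32,Y)
ranks: 6->1, 7->2, 8->3, 12->4, 16->5, 17->6, 21->7, 23->8.5, 23->8.5, 24->10, 27->11, 32->12
Step 2: Rank sum for X: R1 = 1 + 2 + 3 + 4 + 6 + 8.5 + 10 = 34.5.
Step 3: U_X = R1 - n1(n1+1)/2 = 34.5 - 7*8/2 = 34.5 - 28 = 6.5.
       U_Y = n1*n2 - U_X = 35 - 6.5 = 28.5.
Step 4: Ties are present, so use the tie-corrected normal approximation (with continuity correction) for the p-value.
Step 5: p-value = 0.087602; compare to alpha = 0.05. fail to reject H0.

U_X = 6.5, p = 0.087602, fail to reject H0 at alpha = 0.05.


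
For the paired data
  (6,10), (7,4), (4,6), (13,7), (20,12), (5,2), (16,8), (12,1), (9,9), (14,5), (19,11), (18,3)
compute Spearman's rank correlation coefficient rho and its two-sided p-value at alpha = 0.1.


Step 1: Rank x and y separately (midranks; no ties here).
rank(x): 6->3, 7->4, 4->1, 13->7, 20->12, 5->2, 16->9, 12->6, 9->5, 14->8, 19->11, 18->10
rank(y): 10->10, 4->4, 6->6, 7->7, 12->12, 2->2, 8->8, 1->1, 9->9, 5->5, 11->11, 3->3
Step 2: d_i = R_x(i) - R_y(i); compute d_i^2.
  (3-10)^2=49, (4-4)^2=0, (1-6)^2=25, (7-7)^2=0, (12-12)^2=0, (2-2)^2=0, (9-8)^2=1, (6-1)^2=25, (5-9)^2=16, (8-5)^2=9, (11-11)^2=0, (10-3)^2=49
sum(d^2) = 174.
Step 3: rho = 1 - 6*174 / (12*(12^2 - 1)) = 1 - 1044/1716 = 0.391608.
Step 4: Under H0, t = rho * sqrt((n-2)/(1-rho^2)) = 1.3459 ~ t(10).
Step 5: Two-sided p-value from the t-distribution with 10 df = 0.208063.
Step 6: alpha = 0.1. fail to reject H0.

rho = 0.3916, p = 0.208063, fail to reject H0 at alpha = 0.1.


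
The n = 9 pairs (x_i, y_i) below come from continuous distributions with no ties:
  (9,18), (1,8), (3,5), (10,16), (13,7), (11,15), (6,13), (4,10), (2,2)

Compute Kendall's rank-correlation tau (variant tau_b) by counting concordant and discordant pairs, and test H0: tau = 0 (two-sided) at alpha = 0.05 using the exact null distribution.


Step 1: Enumerate the 36 unordered pairs (i,j) with i<j and classify each by sign(x_j-x_i) * sign(y_j-y_i).
  (1,2):dx=-8,dy=-10->C; (1,3):dx=-6,dy=-13->C; (1,4):dx=+1,dy=-2->D; (1,5):dx=+4,dy=-11->D
  (1,6):dx=+2,dy=-3->D; (1,7):dx=-3,dy=-5->C; (1,8):dx=-5,dy=-8->C; (1,9):dx=-7,dy=-16->C
  (2,3):dx=+2,dy=-3->D; (2,4):dx=+9,dy=+8->C; (2,5):dx=+12,dy=-1->D; (2,6):dx=+10,dy=+7->C
  (2,7):dx=+5,dy=+5->C; (2,8):dx=+3,dy=+2->C; (2,9):dx=+1,dy=-6->D; (3,4):dx=+7,dy=+11->C
  (3,5):dx=+10,dy=+2->C; (3,6):dx=+8,dy=+10->C; (3,7):dx=+3,dy=+8->C; (3,8):dx=+1,dy=+5->C
  (3,9):dx=-1,dy=-3->C; (4,5):dx=+3,dy=-9->D; (4,6):dx=+1,dy=-1->D; (4,7):dx=-4,dy=-3->C
  (4,8):dx=-6,dy=-6->C; (4,9):dx=-8,dy=-14->C; (5,6):dx=-2,dy=+8->D; (5,7):dx=-7,dy=+6->D
  (5,8):dx=-9,dy=+3->D; (5,9):dx=-11,dy=-5->C; (6,7):dx=-5,dy=-2->C; (6,8):dx=-7,dy=-5->C
  (6,9):dx=-9,dy=-13->C; (7,8):dx=-2,dy=-3->C; (7,9):dx=-4,dy=-11->C; (8,9):dx=-2,dy=-8->C
Step 2: C = 25, D = 11, total pairs = 36.
Step 3: tau = (C - D)/(n(n-1)/2) = (25 - 11)/36 = 0.388889.
Step 4: Exact two-sided p-value (enumerate n! = 362880 permutations of y under H0): p = 0.180181.
Step 5: alpha = 0.05. fail to reject H0.

tau_b = 0.3889 (C=25, D=11), p = 0.180181, fail to reject H0.


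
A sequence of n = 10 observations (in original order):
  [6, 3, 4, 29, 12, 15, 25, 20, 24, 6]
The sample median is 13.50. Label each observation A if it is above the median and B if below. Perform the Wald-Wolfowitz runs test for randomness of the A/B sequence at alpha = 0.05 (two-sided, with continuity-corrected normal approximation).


Step 1: Compute median = 13.50; label A = above, B = below.
Labels in order: BBBABAAAAB  (n_A = 5, n_B = 5)
Step 2: Count runs R = 5.
Step 3: Under H0 (random ordering), E[R] = 2*n_A*n_B/(n_A+n_B) + 1 = 2*5*5/10 + 1 = 6.0000.
        Var[R] = 2*n_A*n_B*(2*n_A*n_B - n_A - n_B) / ((n_A+n_B)^2 * (n_A+n_B-1)) = 2000/900 = 2.2222.
        SD[R] = 1.4907.
Step 4: Continuity-corrected z = (R + 0.5 - E[R]) / SD[R] = (5 + 0.5 - 6.0000) / 1.4907 = -0.3354.
Step 5: Two-sided p-value via normal approximation = 2*(1 - Phi(|z|)) = 0.737316.
Step 6: alpha = 0.05. fail to reject H0.

R = 5, z = -0.3354, p = 0.737316, fail to reject H0.


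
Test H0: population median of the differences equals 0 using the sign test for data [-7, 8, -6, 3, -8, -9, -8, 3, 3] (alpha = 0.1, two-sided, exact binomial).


Step 1: Discard zero differences. Original n = 9; n_eff = number of nonzero differences = 9.
Nonzero differences (with sign): -7, +8, -6, +3, -8, -9, -8, +3, +3
Step 2: Count signs: positive = 4, negative = 5.
Step 3: Under H0: P(positive) = 0.5, so the number of positives S ~ Bin(9, 0.5).
Step 4: Two-sided exact p-value = sum of Bin(9,0.5) probabilities at or below the observed probability = 1.000000.
Step 5: alpha = 0.1. fail to reject H0.

n_eff = 9, pos = 4, neg = 5, p = 1.000000, fail to reject H0.


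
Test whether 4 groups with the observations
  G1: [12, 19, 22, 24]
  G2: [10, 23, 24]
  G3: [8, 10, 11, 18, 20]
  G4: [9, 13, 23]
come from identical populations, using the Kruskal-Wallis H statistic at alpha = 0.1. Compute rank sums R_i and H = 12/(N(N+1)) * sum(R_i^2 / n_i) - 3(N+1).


Step 1: Combine all N = 15 observations and assign midranks.
sorted (value, group, rank): (8,G3,1), (9,G4,2), (10,G2,3.5), (10,G3,3.5), (11,G3,5), (12,G1,6), (13,G4,7), (18,G3,8), (19,G1,9), (20,G3,10), (22,G1,11), (23,G2,12.5), (23,G4,12.5), (24,G1,14.5), (24,G2,14.5)
Step 2: Sum ranks within each group.
R_1 = 40.5 (n_1 = 4)
R_2 = 30.5 (n_2 = 3)
R_3 = 27.5 (n_3 = 5)
R_4 = 21.5 (n_4 = 3)
Step 3: H = 12/(N(N+1)) * sum(R_i^2/n_i) - 3(N+1)
     = 12/(15*16) * (40.5^2/4 + 30.5^2/3 + 27.5^2/5 + 21.5^2/3) - 3*16
     = 0.050000 * 1025.48 - 48
     = 3.273958.
Step 4: Ties present; correction factor C = 1 - 18/(15^3 - 15) = 0.994643. Corrected H = 3.273958 / 0.994643 = 3.291592.
Step 5: Under H0, H ~ chi^2(3); p-value = 0.348815.
Step 6: alpha = 0.1. fail to reject H0.

H = 3.2916, df = 3, p = 0.348815, fail to reject H0.


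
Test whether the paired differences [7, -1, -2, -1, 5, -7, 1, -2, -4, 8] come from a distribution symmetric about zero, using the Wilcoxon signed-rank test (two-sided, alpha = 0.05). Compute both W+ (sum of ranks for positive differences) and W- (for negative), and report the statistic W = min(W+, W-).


Step 1: Drop any zero differences (none here) and take |d_i|.
|d| = [7, 1, 2, 1, 5, 7, 1, 2, 4, 8]
Step 2: Midrank |d_i| (ties get averaged ranks).
ranks: |7|->8.5, |1|->2, |2|->4.5, |1|->2, |5|->7, |7|->8.5, |1|->2, |2|->4.5, |4|->6, |8|->10
Step 3: Attach original signs; sum ranks with positive sign and with negative sign.
W+ = 8.5 + 7 + 2 + 10 = 27.5
W- = 2 + 4.5 + 2 + 8.5 + 4.5 + 6 = 27.5
(Check: W+ + W- = 55 should equal n(n+1)/2 = 55.)
Step 4: Test statistic W = min(W+, W-) = 27.5.
Step 5: Ties in |d|, so use the tie-corrected normal approximation.
        E[W] = n(n+1)/4 = 10*11/4 = 27.5.
        Tie groups: |d|=1 (t=3), |d|=2 (t=2), |d|=7 (t=2); sum(t^3 - t) = 36.
        Var[W] = n(n+1)(2n+1)/24 - sum(t^3-t)/48 = 2310/24 - 36/48 = 95.5.
        z = (W - E[W]) / sqrt(Var[W]) = (27.5 - 27.5) / 9.7724 = 0.0000.
        Two-sided p = 2*Phi(z) = 1.000000.
Step 6: alpha = 0.05. fail to reject H0.

W+ = 27.5, W- = 27.5, W = min = 27.5, p = 1.000000, fail to reject H0.


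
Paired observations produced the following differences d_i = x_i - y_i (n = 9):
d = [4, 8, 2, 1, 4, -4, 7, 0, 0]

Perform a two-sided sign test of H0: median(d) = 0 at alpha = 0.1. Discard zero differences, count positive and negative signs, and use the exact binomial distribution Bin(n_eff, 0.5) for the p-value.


Step 1: Discard zero differences. Original n = 9; n_eff = number of nonzero differences = 7.
Nonzero differences (with sign): +4, +8, +2, +1, +4, -4, +7
Step 2: Count signs: positive = 6, negative = 1.
Step 3: Under H0: P(positive) = 0.5, so the number of positives S ~ Bin(7, 0.5).
Step 4: Two-sided exact p-value = sum of Bin(7,0.5) probabilities at or below the observed probability = 0.125000.
Step 5: alpha = 0.1. fail to reject H0.

n_eff = 7, pos = 6, neg = 1, p = 0.125000, fail to reject H0.


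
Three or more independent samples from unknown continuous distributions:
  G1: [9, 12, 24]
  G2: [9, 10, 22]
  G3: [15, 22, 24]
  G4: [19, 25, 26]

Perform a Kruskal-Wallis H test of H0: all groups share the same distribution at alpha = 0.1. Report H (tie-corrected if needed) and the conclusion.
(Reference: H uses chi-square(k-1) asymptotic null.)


Step 1: Combine all N = 12 observations and assign midranks.
sorted (value, group, rank): (9,G1,1.5), (9,G2,1.5), (10,G2,3), (12,G1,4), (15,G3,5), (19,G4,6), (22,G2,7.5), (22,G3,7.5), (24,G1,9.5), (24,G3,9.5), (25,G4,11), (26,G4,12)
Step 2: Sum ranks within each group.
R_1 = 15 (n_1 = 3)
R_2 = 12 (n_2 = 3)
R_3 = 22 (n_3 = 3)
R_4 = 29 (n_4 = 3)
Step 3: H = 12/(N(N+1)) * sum(R_i^2/n_i) - 3(N+1)
     = 12/(12*13) * (15^2/3 + 12^2/3 + 22^2/3 + 29^2/3) - 3*13
     = 0.076923 * 564.667 - 39
     = 4.435897.
Step 4: Ties present; correction factor C = 1 - 18/(12^3 - 12) = 0.989510. Corrected H = 4.435897 / 0.989510 = 4.482921.
Step 5: Under H0, H ~ chi^2(3); p-value = 0.213819.
Step 6: alpha = 0.1. fail to reject H0.

H = 4.4829, df = 3, p = 0.213819, fail to reject H0.


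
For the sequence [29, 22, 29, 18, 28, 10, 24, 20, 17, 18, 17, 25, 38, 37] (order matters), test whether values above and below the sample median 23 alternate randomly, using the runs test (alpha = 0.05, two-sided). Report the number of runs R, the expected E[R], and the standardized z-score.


Step 1: Compute median = 23; label A = above, B = below.
Labels in order: ABABABABBBBAAA  (n_A = 7, n_B = 7)
Step 2: Count runs R = 9.
Step 3: Under H0 (random ordering), E[R] = 2*n_A*n_B/(n_A+n_B) + 1 = 2*7*7/14 + 1 = 8.0000.
        Var[R] = 2*n_A*n_B*(2*n_A*n_B - n_A - n_B) / ((n_A+n_B)^2 * (n_A+n_B-1)) = 8232/2548 = 3.2308.
        SD[R] = 1.7974.
Step 4: Continuity-corrected z = (R - 0.5 - E[R]) / SD[R] = (9 - 0.5 - 8.0000) / 1.7974 = 0.2782.
Step 5: Two-sided p-value via normal approximation = 2*(1 - Phi(|z|)) = 0.780879.
Step 6: alpha = 0.05. fail to reject H0.

R = 9, z = 0.2782, p = 0.780879, fail to reject H0.


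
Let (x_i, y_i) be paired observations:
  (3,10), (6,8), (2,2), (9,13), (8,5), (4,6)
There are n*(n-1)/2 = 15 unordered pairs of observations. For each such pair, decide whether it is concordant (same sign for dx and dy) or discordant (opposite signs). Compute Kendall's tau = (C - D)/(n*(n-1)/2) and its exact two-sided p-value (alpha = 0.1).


Step 1: Enumerate the 15 unordered pairs (i,j) with i<j and classify each by sign(x_j-x_i) * sign(y_j-y_i).
  (1,2):dx=+3,dy=-2->D; (1,3):dx=-1,dy=-8->C; (1,4):dx=+6,dy=+3->C; (1,5):dx=+5,dy=-5->D
  (1,6):dx=+1,dy=-4->D; (2,3):dx=-4,dy=-6->C; (2,4):dx=+3,dy=+5->C; (2,5):dx=+2,dy=-3->D
  (2,6):dx=-2,dy=-2->C; (3,4):dx=+7,dy=+11->C; (3,5):dx=+6,dy=+3->C; (3,6):dx=+2,dy=+4->C
  (4,5):dx=-1,dy=-8->C; (4,6):dx=-5,dy=-7->C; (5,6):dx=-4,dy=+1->D
Step 2: C = 10, D = 5, total pairs = 15.
Step 3: tau = (C - D)/(n(n-1)/2) = (10 - 5)/15 = 0.333333.
Step 4: Exact two-sided p-value (enumerate n! = 720 permutations of y under H0): p = 0.469444.
Step 5: alpha = 0.1. fail to reject H0.

tau_b = 0.3333 (C=10, D=5), p = 0.469444, fail to reject H0.


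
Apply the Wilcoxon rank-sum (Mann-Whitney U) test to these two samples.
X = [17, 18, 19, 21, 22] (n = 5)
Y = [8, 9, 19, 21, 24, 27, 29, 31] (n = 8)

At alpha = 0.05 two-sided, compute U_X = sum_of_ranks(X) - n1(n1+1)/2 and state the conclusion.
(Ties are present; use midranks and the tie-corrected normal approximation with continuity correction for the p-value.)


Step 1: Combine and sort all 13 observations; assign midranks.
sorted (value, group): (8,Y), (9,Y), (17,X), (18,X), (19,X), (19,Y), (21,X), (21,Y), (22,X), (24,Y), (27,Y), (29,Y), (31,Y)
ranks: 8->1, 9->2, 17->3, 18->4, 19->5.5, 19->5.5, 21->7.5, 21->7.5, 22->9, 24->10, 27->11, 29->12, 31->13
Step 2: Rank sum for X: R1 = 3 + 4 + 5.5 + 7.5 + 9 = 29.
Step 3: U_X = R1 - n1(n1+1)/2 = 29 - 5*6/2 = 29 - 15 = 14.
       U_Y = n1*n2 - U_X = 40 - 14 = 26.
Step 4: Ties are present, so use the tie-corrected normal approximation (with continuity correction) for the p-value.
Step 5: p-value = 0.419471; compare to alpha = 0.05. fail to reject H0.

U_X = 14, p = 0.419471, fail to reject H0 at alpha = 0.05.


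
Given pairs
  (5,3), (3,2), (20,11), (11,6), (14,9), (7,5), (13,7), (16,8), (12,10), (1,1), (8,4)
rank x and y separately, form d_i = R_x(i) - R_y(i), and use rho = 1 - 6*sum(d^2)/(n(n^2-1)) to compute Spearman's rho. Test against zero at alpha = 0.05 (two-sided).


Step 1: Rank x and y separately (midranks; no ties here).
rank(x): 5->3, 3->2, 20->11, 11->6, 14->9, 7->4, 13->8, 16->10, 12->7, 1->1, 8->5
rank(y): 3->3, 2->2, 11->11, 6->6, 9->9, 5->5, 7->7, 8->8, 10->10, 1->1, 4->4
Step 2: d_i = R_x(i) - R_y(i); compute d_i^2.
  (3-3)^2=0, (2-2)^2=0, (11-11)^2=0, (6-6)^2=0, (9-9)^2=0, (4-5)^2=1, (8-7)^2=1, (10-8)^2=4, (7-10)^2=9, (1-1)^2=0, (5-4)^2=1
sum(d^2) = 16.
Step 3: rho = 1 - 6*16 / (11*(11^2 - 1)) = 1 - 96/1320 = 0.927273.
Step 4: Under H0, t = rho * sqrt((n-2)/(1-rho^2)) = 7.4303 ~ t(9).
Step 5: Two-sided p-value from the t-distribution with 9 df = 0.000040.
Step 6: alpha = 0.05. reject H0.

rho = 0.9273, p = 0.000040, reject H0 at alpha = 0.05.


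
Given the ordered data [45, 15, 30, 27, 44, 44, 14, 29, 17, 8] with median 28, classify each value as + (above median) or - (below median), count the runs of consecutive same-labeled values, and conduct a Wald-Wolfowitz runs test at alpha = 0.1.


Step 1: Compute median = 28; label A = above, B = below.
Labels in order: ABABAABABB  (n_A = 5, n_B = 5)
Step 2: Count runs R = 8.
Step 3: Under H0 (random ordering), E[R] = 2*n_A*n_B/(n_A+n_B) + 1 = 2*5*5/10 + 1 = 6.0000.
        Var[R] = 2*n_A*n_B*(2*n_A*n_B - n_A - n_B) / ((n_A+n_B)^2 * (n_A+n_B-1)) = 2000/900 = 2.2222.
        SD[R] = 1.4907.
Step 4: Continuity-corrected z = (R - 0.5 - E[R]) / SD[R] = (8 - 0.5 - 6.0000) / 1.4907 = 1.0062.
Step 5: Two-sided p-value via normal approximation = 2*(1 - Phi(|z|)) = 0.314305.
Step 6: alpha = 0.1. fail to reject H0.

R = 8, z = 1.0062, p = 0.314305, fail to reject H0.


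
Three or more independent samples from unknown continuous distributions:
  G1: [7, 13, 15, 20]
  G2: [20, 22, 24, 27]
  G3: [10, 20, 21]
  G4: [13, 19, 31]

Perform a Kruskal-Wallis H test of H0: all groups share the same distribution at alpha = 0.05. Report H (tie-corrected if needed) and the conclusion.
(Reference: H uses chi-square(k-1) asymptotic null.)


Step 1: Combine all N = 14 observations and assign midranks.
sorted (value, group, rank): (7,G1,1), (10,G3,2), (13,G1,3.5), (13,G4,3.5), (15,G1,5), (19,G4,6), (20,G1,8), (20,G2,8), (20,G3,8), (21,G3,10), (22,G2,11), (24,G2,12), (27,G2,13), (31,G4,14)
Step 2: Sum ranks within each group.
R_1 = 17.5 (n_1 = 4)
R_2 = 44 (n_2 = 4)
R_3 = 20 (n_3 = 3)
R_4 = 23.5 (n_4 = 3)
Step 3: H = 12/(N(N+1)) * sum(R_i^2/n_i) - 3(N+1)
     = 12/(14*15) * (17.5^2/4 + 44^2/4 + 20^2/3 + 23.5^2/3) - 3*15
     = 0.057143 * 877.979 - 45
     = 5.170238.
Step 4: Ties present; correction factor C = 1 - 30/(14^3 - 14) = 0.989011. Corrected H = 5.170238 / 0.989011 = 5.227685.
Step 5: Under H0, H ~ chi^2(3); p-value = 0.155864.
Step 6: alpha = 0.05. fail to reject H0.

H = 5.2277, df = 3, p = 0.155864, fail to reject H0.


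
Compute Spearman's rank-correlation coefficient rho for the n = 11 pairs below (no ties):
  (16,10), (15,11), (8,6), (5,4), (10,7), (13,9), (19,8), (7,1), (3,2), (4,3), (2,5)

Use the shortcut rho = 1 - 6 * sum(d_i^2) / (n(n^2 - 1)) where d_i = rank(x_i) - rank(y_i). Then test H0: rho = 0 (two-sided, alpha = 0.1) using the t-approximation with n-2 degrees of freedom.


Step 1: Rank x and y separately (midranks; no ties here).
rank(x): 16->10, 15->9, 8->6, 5->4, 10->7, 13->8, 19->11, 7->5, 3->2, 4->3, 2->1
rank(y): 10->10, 11->11, 6->6, 4->4, 7->7, 9->9, 8->8, 1->1, 2->2, 3->3, 5->5
Step 2: d_i = R_x(i) - R_y(i); compute d_i^2.
  (10-10)^2=0, (9-11)^2=4, (6-6)^2=0, (4-4)^2=0, (7-7)^2=0, (8-9)^2=1, (11-8)^2=9, (5-1)^2=16, (2-2)^2=0, (3-3)^2=0, (1-5)^2=16
sum(d^2) = 46.
Step 3: rho = 1 - 6*46 / (11*(11^2 - 1)) = 1 - 276/1320 = 0.790909.
Step 4: Under H0, t = rho * sqrt((n-2)/(1-rho^2)) = 3.8774 ~ t(9).
Step 5: Two-sided p-value from the t-distribution with 9 df = 0.003746.
Step 6: alpha = 0.1. reject H0.

rho = 0.7909, p = 0.003746, reject H0 at alpha = 0.1.


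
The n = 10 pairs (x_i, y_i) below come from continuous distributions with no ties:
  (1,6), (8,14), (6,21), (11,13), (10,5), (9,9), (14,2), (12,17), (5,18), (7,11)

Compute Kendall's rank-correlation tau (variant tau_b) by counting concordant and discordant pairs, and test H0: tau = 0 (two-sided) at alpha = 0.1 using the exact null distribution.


Step 1: Enumerate the 45 unordered pairs (i,j) with i<j and classify each by sign(x_j-x_i) * sign(y_j-y_i).
  (1,2):dx=+7,dy=+8->C; (1,3):dx=+5,dy=+15->C; (1,4):dx=+10,dy=+7->C; (1,5):dx=+9,dy=-1->D
  (1,6):dx=+8,dy=+3->C; (1,7):dx=+13,dy=-4->D; (1,8):dx=+11,dy=+11->C; (1,9):dx=+4,dy=+12->C
  (1,10):dx=+6,dy=+5->C; (2,3):dx=-2,dy=+7->D; (2,4):dx=+3,dy=-1->D; (2,5):dx=+2,dy=-9->D
  (2,6):dx=+1,dy=-5->D; (2,7):dx=+6,dy=-12->D; (2,8):dx=+4,dy=+3->C; (2,9):dx=-3,dy=+4->D
  (2,10):dx=-1,dy=-3->C; (3,4):dx=+5,dy=-8->D; (3,5):dx=+4,dy=-16->D; (3,6):dx=+3,dy=-12->D
  (3,7):dx=+8,dy=-19->D; (3,8):dx=+6,dy=-4->D; (3,9):dx=-1,dy=-3->C; (3,10):dx=+1,dy=-10->D
  (4,5):dx=-1,dy=-8->C; (4,6):dx=-2,dy=-4->C; (4,7):dx=+3,dy=-11->D; (4,8):dx=+1,dy=+4->C
  (4,9):dx=-6,dy=+5->D; (4,10):dx=-4,dy=-2->C; (5,6):dx=-1,dy=+4->D; (5,7):dx=+4,dy=-3->D
  (5,8):dx=+2,dy=+12->C; (5,9):dx=-5,dy=+13->D; (5,10):dx=-3,dy=+6->D; (6,7):dx=+5,dy=-7->D
  (6,8):dx=+3,dy=+8->C; (6,9):dx=-4,dy=+9->D; (6,10):dx=-2,dy=+2->D; (7,8):dx=-2,dy=+15->D
  (7,9):dx=-9,dy=+16->D; (7,10):dx=-7,dy=+9->D; (8,9):dx=-7,dy=+1->D; (8,10):dx=-5,dy=-6->C
  (9,10):dx=+2,dy=-7->D
Step 2: C = 17, D = 28, total pairs = 45.
Step 3: tau = (C - D)/(n(n-1)/2) = (17 - 28)/45 = -0.244444.
Step 4: Exact two-sided p-value (enumerate n! = 3628800 permutations of y under H0): p = 0.380720.
Step 5: alpha = 0.1. fail to reject H0.

tau_b = -0.2444 (C=17, D=28), p = 0.380720, fail to reject H0.


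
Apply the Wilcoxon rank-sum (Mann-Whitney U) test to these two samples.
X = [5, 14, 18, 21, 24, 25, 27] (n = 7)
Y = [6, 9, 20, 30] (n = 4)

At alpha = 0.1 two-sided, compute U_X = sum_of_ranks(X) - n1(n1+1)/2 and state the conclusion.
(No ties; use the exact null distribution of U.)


Step 1: Combine and sort all 11 observations; assign midranks.
sorted (value, group): (5,X), (6,Y), (9,Y), (14,X), (18,X), (20,Y), (21,X), (24,X), (25,X), (27,X), (30,Y)
ranks: 5->1, 6->2, 9->3, 14->4, 18->5, 20->6, 21->7, 24->8, 25->9, 27->10, 30->11
Step 2: Rank sum for X: R1 = 1 + 4 + 5 + 7 + 8 + 9 + 10 = 44.
Step 3: U_X = R1 - n1(n1+1)/2 = 44 - 7*8/2 = 44 - 28 = 16.
       U_Y = n1*n2 - U_X = 28 - 16 = 12.
Step 4: No ties, so the exact null distribution of U (based on enumerating the C(11,7) = 330 equally likely rank assignments) gives the two-sided p-value.
Step 5: p-value = 0.787879; compare to alpha = 0.1. fail to reject H0.

U_X = 16, p = 0.787879, fail to reject H0 at alpha = 0.1.


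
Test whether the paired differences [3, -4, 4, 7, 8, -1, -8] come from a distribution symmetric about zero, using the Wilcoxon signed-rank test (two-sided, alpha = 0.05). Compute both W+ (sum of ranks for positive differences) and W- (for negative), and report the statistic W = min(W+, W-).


Step 1: Drop any zero differences (none here) and take |d_i|.
|d| = [3, 4, 4, 7, 8, 1, 8]
Step 2: Midrank |d_i| (ties get averaged ranks).
ranks: |3|->2, |4|->3.5, |4|->3.5, |7|->5, |8|->6.5, |1|->1, |8|->6.5
Step 3: Attach original signs; sum ranks with positive sign and with negative sign.
W+ = 2 + 3.5 + 5 + 6.5 = 17
W- = 3.5 + 1 + 6.5 = 11
(Check: W+ + W- = 28 should equal n(n+1)/2 = 28.)
Step 4: Test statistic W = min(W+, W-) = 11.
Step 5: Ties in |d|, so use the tie-corrected normal approximation.
        E[W] = n(n+1)/4 = 7*8/4 = 14.
        Tie groups: |d|=4 (t=2), |d|=8 (t=2); sum(t^3 - t) = 12.
        Var[W] = n(n+1)(2n+1)/24 - sum(t^3-t)/48 = 840/24 - 12/48 = 34.75.
        z = (W - E[W]) / sqrt(Var[W]) = (11 - 14) / 5.8949 = -0.5089.
        Two-sided p = 2*Phi(z) = 0.610813.
Step 6: alpha = 0.05. fail to reject H0.

W+ = 17, W- = 11, W = min = 11, p = 0.610813, fail to reject H0.


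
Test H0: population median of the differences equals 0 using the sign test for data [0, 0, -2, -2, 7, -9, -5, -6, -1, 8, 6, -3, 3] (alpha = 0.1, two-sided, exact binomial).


Step 1: Discard zero differences. Original n = 13; n_eff = number of nonzero differences = 11.
Nonzero differences (with sign): -2, -2, +7, -9, -5, -6, -1, +8, +6, -3, +3
Step 2: Count signs: positive = 4, negative = 7.
Step 3: Under H0: P(positive) = 0.5, so the number of positives S ~ Bin(11, 0.5).
Step 4: Two-sided exact p-value = sum of Bin(11,0.5) probabilities at or below the observed probability = 0.548828.
Step 5: alpha = 0.1. fail to reject H0.

n_eff = 11, pos = 4, neg = 7, p = 0.548828, fail to reject H0.


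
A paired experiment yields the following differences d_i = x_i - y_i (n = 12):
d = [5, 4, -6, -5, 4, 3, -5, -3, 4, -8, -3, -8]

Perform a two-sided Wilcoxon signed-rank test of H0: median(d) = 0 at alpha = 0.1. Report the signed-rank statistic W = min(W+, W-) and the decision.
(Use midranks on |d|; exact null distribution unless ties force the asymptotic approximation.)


Step 1: Drop any zero differences (none here) and take |d_i|.
|d| = [5, 4, 6, 5, 4, 3, 5, 3, 4, 8, 3, 8]
Step 2: Midrank |d_i| (ties get averaged ranks).
ranks: |5|->8, |4|->5, |6|->10, |5|->8, |4|->5, |3|->2, |5|->8, |3|->2, |4|->5, |8|->11.5, |3|->2, |8|->11.5
Step 3: Attach original signs; sum ranks with positive sign and with negative sign.
W+ = 8 + 5 + 5 + 2 + 5 = 25
W- = 10 + 8 + 8 + 2 + 11.5 + 2 + 11.5 = 53
(Check: W+ + W- = 78 should equal n(n+1)/2 = 78.)
Step 4: Test statistic W = min(W+, W-) = 25.
Step 5: Ties in |d|, so use the tie-corrected normal approximation.
        E[W] = n(n+1)/4 = 12*13/4 = 39.
        Tie groups: |d|=3 (t=3), |d|=4 (t=3), |d|=5 (t=3), |d|=8 (t=2); sum(t^3 - t) = 78.
        Var[W] = n(n+1)(2n+1)/24 - sum(t^3-t)/48 = 3900/24 - 78/48 = 160.875.
        z = (W - E[W]) / sqrt(Var[W]) = (25 - 39) / 12.6837 = -1.1038.
        Two-sided p = 2*Phi(z) = 0.269687.
Step 6: alpha = 0.1. fail to reject H0.

W+ = 25, W- = 53, W = min = 25, p = 0.269687, fail to reject H0.


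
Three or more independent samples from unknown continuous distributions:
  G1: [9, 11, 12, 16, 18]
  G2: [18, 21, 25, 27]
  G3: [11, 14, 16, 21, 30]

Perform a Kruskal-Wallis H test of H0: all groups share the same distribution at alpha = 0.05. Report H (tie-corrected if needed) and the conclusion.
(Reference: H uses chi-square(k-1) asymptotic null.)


Step 1: Combine all N = 14 observations and assign midranks.
sorted (value, group, rank): (9,G1,1), (11,G1,2.5), (11,G3,2.5), (12,G1,4), (14,G3,5), (16,G1,6.5), (16,G3,6.5), (18,G1,8.5), (18,G2,8.5), (21,G2,10.5), (21,G3,10.5), (25,G2,12), (27,G2,13), (30,G3,14)
Step 2: Sum ranks within each group.
R_1 = 22.5 (n_1 = 5)
R_2 = 44 (n_2 = 4)
R_3 = 38.5 (n_3 = 5)
Step 3: H = 12/(N(N+1)) * sum(R_i^2/n_i) - 3(N+1)
     = 12/(14*15) * (22.5^2/5 + 44^2/4 + 38.5^2/5) - 3*15
     = 0.057143 * 881.7 - 45
     = 5.382857.
Step 4: Ties present; correction factor C = 1 - 24/(14^3 - 14) = 0.991209. Corrected H = 5.382857 / 0.991209 = 5.430599.
Step 5: Under H0, H ~ chi^2(2); p-value = 0.066185.
Step 6: alpha = 0.05. fail to reject H0.

H = 5.4306, df = 2, p = 0.066185, fail to reject H0.


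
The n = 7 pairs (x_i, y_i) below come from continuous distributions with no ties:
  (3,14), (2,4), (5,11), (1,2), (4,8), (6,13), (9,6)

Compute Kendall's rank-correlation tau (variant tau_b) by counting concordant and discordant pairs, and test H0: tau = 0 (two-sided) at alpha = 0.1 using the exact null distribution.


Step 1: Enumerate the 21 unordered pairs (i,j) with i<j and classify each by sign(x_j-x_i) * sign(y_j-y_i).
  (1,2):dx=-1,dy=-10->C; (1,3):dx=+2,dy=-3->D; (1,4):dx=-2,dy=-12->C; (1,5):dx=+1,dy=-6->D
  (1,6):dx=+3,dy=-1->D; (1,7):dx=+6,dy=-8->D; (2,3):dx=+3,dy=+7->C; (2,4):dx=-1,dy=-2->C
  (2,5):dx=+2,dy=+4->C; (2,6):dx=+4,dy=+9->C; (2,7):dx=+7,dy=+2->C; (3,4):dx=-4,dy=-9->C
  (3,5):dx=-1,dy=-3->C; (3,6):dx=+1,dy=+2->C; (3,7):dx=+4,dy=-5->D; (4,5):dx=+3,dy=+6->C
  (4,6):dx=+5,dy=+11->C; (4,7):dx=+8,dy=+4->C; (5,6):dx=+2,dy=+5->C; (5,7):dx=+5,dy=-2->D
  (6,7):dx=+3,dy=-7->D
Step 2: C = 14, D = 7, total pairs = 21.
Step 3: tau = (C - D)/(n(n-1)/2) = (14 - 7)/21 = 0.333333.
Step 4: Exact two-sided p-value (enumerate n! = 5040 permutations of y under H0): p = 0.381349.
Step 5: alpha = 0.1. fail to reject H0.

tau_b = 0.3333 (C=14, D=7), p = 0.381349, fail to reject H0.
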